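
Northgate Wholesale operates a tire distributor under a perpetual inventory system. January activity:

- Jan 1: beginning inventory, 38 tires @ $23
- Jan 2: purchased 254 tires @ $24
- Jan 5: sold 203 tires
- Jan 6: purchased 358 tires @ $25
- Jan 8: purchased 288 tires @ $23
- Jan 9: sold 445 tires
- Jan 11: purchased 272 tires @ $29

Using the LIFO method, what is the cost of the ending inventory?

Jan 5, 203 sold [LIFO — newest first]: 203 @ $24 = $4,872
Jan 9, 445 sold [LIFO — newest first]: 288 @ $23 + 157 @ $25 = $10,549
Total COGS = $4,872 + $10,549 = $15,421
Ending inventory: 38 @ $23 + 51 @ $24 + 201 @ $25 + 272 @ $29 = $15,011

Ending inventory = $15,011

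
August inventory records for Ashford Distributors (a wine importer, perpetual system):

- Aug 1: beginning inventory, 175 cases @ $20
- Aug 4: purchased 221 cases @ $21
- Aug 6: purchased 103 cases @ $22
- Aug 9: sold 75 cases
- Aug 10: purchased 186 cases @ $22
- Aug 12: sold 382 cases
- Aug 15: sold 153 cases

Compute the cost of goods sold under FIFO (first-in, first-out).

Aug 9, 75 sold [FIFO — oldest first]: 75 @ $20 = $1,500
Aug 12, 382 sold [FIFO — oldest first]: 100 @ $20 + 221 @ $21 + 61 @ $22 = $7,983
Aug 15, 153 sold [FIFO — oldest first]: 42 @ $22 + 111 @ $22 = $3,366
Total COGS = $1,500 + $7,983 + $3,366 = $12,849
Ending inventory: 75 @ $22 = $1,650

COGS = $12,849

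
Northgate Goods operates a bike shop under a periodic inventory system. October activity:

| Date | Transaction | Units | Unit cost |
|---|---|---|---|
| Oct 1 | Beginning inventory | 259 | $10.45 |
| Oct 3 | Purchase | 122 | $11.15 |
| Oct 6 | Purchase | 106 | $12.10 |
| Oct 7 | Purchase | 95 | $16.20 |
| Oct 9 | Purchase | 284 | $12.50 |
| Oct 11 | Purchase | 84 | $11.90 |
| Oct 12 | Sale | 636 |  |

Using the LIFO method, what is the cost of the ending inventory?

Oct 12, 636 sold [LIFO — newest first]: 84 @ $11.90 + 284 @ $12.50 + 95 @ $16.20 + 106 @ $12.10 + 67 @ $11.15 = $8,118.25
Ending inventory: 259 @ $10.45 + 55 @ $11.15 = $3,319.80

Ending inventory = $3,319.80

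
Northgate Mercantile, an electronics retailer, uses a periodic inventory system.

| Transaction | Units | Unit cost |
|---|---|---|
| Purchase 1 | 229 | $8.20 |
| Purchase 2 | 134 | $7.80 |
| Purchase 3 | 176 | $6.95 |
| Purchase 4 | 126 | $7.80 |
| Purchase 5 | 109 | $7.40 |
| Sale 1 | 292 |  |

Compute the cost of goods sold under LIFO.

Sale 1 (292) [LIFO — newest first]: 109 @ $7.40 + 126 @ $7.80 + 57 @ $6.95 = $2,185.55
Ending inventory: 229 @ $8.20 + 134 @ $7.80 + 119 @ $6.95 = $3,750.05

COGS = $2,185.55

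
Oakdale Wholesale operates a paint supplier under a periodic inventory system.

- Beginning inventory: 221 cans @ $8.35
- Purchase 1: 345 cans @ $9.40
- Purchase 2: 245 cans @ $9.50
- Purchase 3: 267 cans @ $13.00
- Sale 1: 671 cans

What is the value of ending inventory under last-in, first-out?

Ending inventory = $3,593.75

Sale 1 (671) [LIFO — newest first]: 267 @ $13.00 + 245 @ $9.50 + 159 @ $9.40 = $7,293.10
Ending inventory: 221 @ $8.35 + 186 @ $9.40 = $3,593.75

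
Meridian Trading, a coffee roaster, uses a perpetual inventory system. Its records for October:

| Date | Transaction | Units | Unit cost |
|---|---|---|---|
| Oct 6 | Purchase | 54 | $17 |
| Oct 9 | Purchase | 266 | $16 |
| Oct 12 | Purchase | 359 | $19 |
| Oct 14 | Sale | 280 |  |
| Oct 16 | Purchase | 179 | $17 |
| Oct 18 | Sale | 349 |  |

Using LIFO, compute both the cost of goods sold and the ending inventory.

Oct 14, 280 sold [LIFO — newest first]: 280 @ $19 = $5,320
Oct 18, 349 sold [LIFO — newest first]: 179 @ $17 + 79 @ $19 + 91 @ $16 = $6,000
Total COGS = $5,320 + $6,000 = $11,320
Ending inventory: 54 @ $17 + 175 @ $16 = $3,718
Check: goods available $15,038 = COGS $11,320 + ending $3,718

COGS = $11,320; ending inventory = $3,718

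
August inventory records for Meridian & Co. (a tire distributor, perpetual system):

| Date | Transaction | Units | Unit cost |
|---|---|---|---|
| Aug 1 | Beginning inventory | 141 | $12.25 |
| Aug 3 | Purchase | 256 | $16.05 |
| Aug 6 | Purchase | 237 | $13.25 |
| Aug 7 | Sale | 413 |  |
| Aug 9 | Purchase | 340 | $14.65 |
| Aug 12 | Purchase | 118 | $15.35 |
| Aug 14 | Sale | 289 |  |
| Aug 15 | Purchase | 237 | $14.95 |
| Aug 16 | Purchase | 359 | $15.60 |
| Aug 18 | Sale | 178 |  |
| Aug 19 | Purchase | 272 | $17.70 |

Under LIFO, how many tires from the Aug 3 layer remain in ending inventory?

80

Aug 7, 413 sold [LIFO — newest first]: 237 @ $13.25 + 176 @ $16.05 = $5,965.05
Aug 14, 289 sold [LIFO — newest first]: 118 @ $15.35 + 171 @ $14.65 = $4,316.45
Aug 18, 178 sold [LIFO — newest first]: 178 @ $15.60 = $2,776.80
Total COGS = $5,965.05 + $4,316.45 + $2,776.80 = $13,058.30
Ending inventory: 141 @ $12.25 + 80 @ $16.05 + 169 @ $14.65 + 237 @ $14.95 + 181 @ $15.60 + 272 @ $17.70 = $16,668.25
Check: goods available $29,726.55 = COGS $13,058.30 + ending $16,668.25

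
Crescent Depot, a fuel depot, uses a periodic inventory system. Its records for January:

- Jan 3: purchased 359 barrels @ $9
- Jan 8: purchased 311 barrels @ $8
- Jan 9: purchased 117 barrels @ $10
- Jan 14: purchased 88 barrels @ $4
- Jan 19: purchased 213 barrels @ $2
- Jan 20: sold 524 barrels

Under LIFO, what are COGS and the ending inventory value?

COGS = $2,796; ending inventory = $4,871

Jan 20, 524 sold [LIFO — newest first]: 213 @ $2 + 88 @ $4 + 117 @ $10 + 106 @ $8 = $2,796
Ending inventory: 359 @ $9 + 205 @ $8 = $4,871
Check: goods available $7,667 = COGS $2,796 + ending $4,871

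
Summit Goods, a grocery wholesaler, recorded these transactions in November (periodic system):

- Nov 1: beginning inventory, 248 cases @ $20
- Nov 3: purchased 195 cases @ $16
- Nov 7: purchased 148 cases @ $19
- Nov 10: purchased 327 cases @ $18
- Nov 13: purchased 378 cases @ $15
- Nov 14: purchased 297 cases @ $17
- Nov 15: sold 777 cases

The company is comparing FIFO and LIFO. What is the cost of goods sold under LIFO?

COGS = $12,555

FIFO COGS: 248 @ $20 + 195 @ $16 + 148 @ $19 + 186 @ $18 = $14,240
LIFO COGS: 297 @ $17 + 378 @ $15 + 102 @ $18 = $12,555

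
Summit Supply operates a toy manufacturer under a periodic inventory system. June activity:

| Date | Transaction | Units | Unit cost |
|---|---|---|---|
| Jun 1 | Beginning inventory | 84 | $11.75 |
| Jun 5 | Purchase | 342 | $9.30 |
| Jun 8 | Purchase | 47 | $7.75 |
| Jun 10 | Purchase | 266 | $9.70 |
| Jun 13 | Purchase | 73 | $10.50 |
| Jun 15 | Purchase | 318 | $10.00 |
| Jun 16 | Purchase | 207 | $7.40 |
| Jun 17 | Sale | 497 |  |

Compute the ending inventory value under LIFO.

Jun 17, 497 sold [LIFO — newest first]: 207 @ $7.40 + 290 @ $10.00 = $4,431.80
Ending inventory: 84 @ $11.75 + 342 @ $9.30 + 47 @ $7.75 + 266 @ $9.70 + 73 @ $10.50 + 28 @ $10.00 = $8,158.55

Ending inventory = $8,158.55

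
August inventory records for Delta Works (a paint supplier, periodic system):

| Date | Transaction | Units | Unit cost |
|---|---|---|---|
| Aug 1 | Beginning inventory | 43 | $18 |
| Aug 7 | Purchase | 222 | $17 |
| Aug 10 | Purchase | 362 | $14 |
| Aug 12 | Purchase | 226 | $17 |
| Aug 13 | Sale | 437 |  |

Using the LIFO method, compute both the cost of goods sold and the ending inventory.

COGS = $6,796; ending inventory = $6,662

Aug 13, 437 sold [LIFO — newest first]: 226 @ $17 + 211 @ $14 = $6,796
Ending inventory: 43 @ $18 + 222 @ $17 + 151 @ $14 = $6,662
Check: goods available $13,458 = COGS $6,796 + ending $6,662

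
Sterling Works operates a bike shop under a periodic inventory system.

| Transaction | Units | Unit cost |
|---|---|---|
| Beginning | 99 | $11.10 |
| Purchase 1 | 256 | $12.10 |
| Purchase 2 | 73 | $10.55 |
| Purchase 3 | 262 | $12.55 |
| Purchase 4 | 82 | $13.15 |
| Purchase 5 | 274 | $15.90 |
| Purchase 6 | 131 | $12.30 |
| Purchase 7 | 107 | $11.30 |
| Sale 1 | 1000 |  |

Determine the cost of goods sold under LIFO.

COGS = $13,172.65

Sale 1 (1000) [LIFO — newest first]: 107 @ $11.30 + 131 @ $12.30 + 274 @ $15.90 + 82 @ $13.15 + 262 @ $12.55 + 73 @ $10.55 + 71 @ $12.10 = $13,172.65
Ending inventory: 99 @ $11.10 + 185 @ $12.10 = $3,337.40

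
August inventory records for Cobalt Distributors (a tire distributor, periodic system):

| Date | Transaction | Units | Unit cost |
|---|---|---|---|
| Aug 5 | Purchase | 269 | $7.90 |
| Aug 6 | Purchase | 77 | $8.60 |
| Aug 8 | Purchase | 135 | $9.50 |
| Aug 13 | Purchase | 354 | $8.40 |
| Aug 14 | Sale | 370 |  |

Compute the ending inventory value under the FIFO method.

Ending inventory = $4,028.10

Aug 14, 370 sold [FIFO — oldest first]: 269 @ $7.90 + 77 @ $8.60 + 24 @ $9.50 = $3,015.30
Ending inventory: 111 @ $9.50 + 354 @ $8.40 = $4,028.10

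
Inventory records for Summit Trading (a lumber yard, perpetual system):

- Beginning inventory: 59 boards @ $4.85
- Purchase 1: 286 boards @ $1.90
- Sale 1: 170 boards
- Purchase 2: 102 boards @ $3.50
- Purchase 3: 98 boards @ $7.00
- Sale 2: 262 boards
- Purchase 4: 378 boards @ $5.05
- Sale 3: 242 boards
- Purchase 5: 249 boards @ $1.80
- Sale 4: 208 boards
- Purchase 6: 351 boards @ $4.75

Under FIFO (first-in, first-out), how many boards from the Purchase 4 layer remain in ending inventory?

41

Sale 1 (170) [FIFO — oldest first]: 59 @ $4.85 + 111 @ $1.90 = $497.05
Sale 2 (262) [FIFO — oldest first]: 175 @ $1.90 + 87 @ $3.50 = $637.00
Sale 3 (242) [FIFO — oldest first]: 15 @ $3.50 + 98 @ $7.00 + 129 @ $5.05 = $1,389.95
Sale 4 (208) [FIFO — oldest first]: 208 @ $5.05 = $1,050.40
Total COGS = $497.05 + $637.00 + $1,389.95 + $1,050.40 = $3,574.40
Ending inventory: 41 @ $5.05 + 249 @ $1.80 + 351 @ $4.75 = $2,322.50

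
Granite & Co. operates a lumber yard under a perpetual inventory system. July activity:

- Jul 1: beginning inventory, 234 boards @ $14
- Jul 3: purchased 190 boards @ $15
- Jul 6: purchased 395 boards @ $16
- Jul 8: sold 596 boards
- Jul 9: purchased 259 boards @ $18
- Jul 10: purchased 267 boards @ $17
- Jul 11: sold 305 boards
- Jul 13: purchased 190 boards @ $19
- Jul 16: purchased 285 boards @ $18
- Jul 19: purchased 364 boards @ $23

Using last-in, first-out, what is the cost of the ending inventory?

Jul 8, 596 sold [LIFO — newest first]: 395 @ $16 + 190 @ $15 + 11 @ $14 = $9,324
Jul 11, 305 sold [LIFO — newest first]: 267 @ $17 + 38 @ $18 = $5,223
Total COGS = $9,324 + $5,223 = $14,547
Ending inventory: 223 @ $14 + 221 @ $18 + 190 @ $19 + 285 @ $18 + 364 @ $23 = $24,212

Ending inventory = $24,212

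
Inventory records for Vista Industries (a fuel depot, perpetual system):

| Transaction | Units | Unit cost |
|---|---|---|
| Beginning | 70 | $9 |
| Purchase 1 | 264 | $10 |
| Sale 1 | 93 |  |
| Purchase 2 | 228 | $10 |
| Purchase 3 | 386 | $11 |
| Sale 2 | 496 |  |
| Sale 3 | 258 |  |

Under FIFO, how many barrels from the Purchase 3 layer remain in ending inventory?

Sale 1 (93) [FIFO — oldest first]: 70 @ $9 + 23 @ $10 = $860
Sale 2 (496) [FIFO — oldest first]: 241 @ $10 + 228 @ $10 + 27 @ $11 = $4,987
Sale 3 (258) [FIFO — oldest first]: 258 @ $11 = $2,838
Total COGS = $860 + $4,987 + $2,838 = $8,685
Ending inventory: 101 @ $11 = $1,111

101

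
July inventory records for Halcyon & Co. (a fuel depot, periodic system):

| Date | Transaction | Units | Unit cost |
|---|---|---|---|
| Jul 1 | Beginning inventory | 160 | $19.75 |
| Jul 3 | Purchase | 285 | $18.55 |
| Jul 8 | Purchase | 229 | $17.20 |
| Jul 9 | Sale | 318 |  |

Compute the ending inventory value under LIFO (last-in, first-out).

Ending inventory = $6,795.80

Jul 9, 318 sold [LIFO — newest first]: 229 @ $17.20 + 89 @ $18.55 = $5,589.75
Ending inventory: 160 @ $19.75 + 196 @ $18.55 = $6,795.80
Check: goods available $12,385.55 = COGS $5,589.75 + ending $6,795.80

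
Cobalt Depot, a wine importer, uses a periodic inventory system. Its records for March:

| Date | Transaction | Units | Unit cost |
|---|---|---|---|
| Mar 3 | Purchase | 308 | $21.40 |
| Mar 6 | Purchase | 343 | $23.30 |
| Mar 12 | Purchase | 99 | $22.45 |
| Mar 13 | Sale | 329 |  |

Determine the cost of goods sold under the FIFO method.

COGS = $7,080.50

Mar 13, 329 sold [FIFO — oldest first]: 308 @ $21.40 + 21 @ $23.30 = $7,080.50
Ending inventory: 322 @ $23.30 + 99 @ $22.45 = $9,725.15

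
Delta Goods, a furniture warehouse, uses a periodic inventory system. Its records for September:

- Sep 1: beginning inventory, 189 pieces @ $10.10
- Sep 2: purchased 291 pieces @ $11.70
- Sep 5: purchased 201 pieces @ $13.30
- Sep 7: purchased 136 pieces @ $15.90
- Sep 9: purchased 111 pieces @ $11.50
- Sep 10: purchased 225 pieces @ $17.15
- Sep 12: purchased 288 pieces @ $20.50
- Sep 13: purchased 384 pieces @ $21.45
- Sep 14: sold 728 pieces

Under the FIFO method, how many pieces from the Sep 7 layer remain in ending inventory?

Sep 14, 728 sold [FIFO — oldest first]: 189 @ $10.10 + 291 @ $11.70 + 201 @ $13.30 + 47 @ $15.90 = $8,734.20
Ending inventory: 89 @ $15.90 + 111 @ $11.50 + 225 @ $17.15 + 288 @ $20.50 + 384 @ $21.45 = $20,691.15
Check: goods available $29,425.35 = COGS $8,734.20 + ending $20,691.15

89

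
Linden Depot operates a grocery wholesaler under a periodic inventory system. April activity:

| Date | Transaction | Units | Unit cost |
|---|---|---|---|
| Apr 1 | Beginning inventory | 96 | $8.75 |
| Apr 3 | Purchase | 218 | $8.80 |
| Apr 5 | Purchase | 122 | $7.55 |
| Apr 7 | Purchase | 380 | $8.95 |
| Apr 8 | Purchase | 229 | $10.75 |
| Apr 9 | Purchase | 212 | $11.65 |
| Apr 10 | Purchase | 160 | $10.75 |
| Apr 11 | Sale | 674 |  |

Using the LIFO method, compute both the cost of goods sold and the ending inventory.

Apr 11, 674 sold [LIFO — newest first]: 160 @ $10.75 + 212 @ $11.65 + 229 @ $10.75 + 73 @ $8.95 = $7,304.90
Ending inventory: 96 @ $8.75 + 218 @ $8.80 + 122 @ $7.55 + 307 @ $8.95 = $6,427.15

COGS = $7,304.90; ending inventory = $6,427.15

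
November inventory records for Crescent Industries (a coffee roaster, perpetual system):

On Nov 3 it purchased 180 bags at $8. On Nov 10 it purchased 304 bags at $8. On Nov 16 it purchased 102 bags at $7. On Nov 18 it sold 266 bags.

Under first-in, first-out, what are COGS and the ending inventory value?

Nov 18, 266 sold [FIFO — oldest first]: 180 @ $8 + 86 @ $8 = $2,128
Ending inventory: 218 @ $8 + 102 @ $7 = $2,458
Check: goods available $4,586 = COGS $2,128 + ending $2,458

COGS = $2,128; ending inventory = $2,458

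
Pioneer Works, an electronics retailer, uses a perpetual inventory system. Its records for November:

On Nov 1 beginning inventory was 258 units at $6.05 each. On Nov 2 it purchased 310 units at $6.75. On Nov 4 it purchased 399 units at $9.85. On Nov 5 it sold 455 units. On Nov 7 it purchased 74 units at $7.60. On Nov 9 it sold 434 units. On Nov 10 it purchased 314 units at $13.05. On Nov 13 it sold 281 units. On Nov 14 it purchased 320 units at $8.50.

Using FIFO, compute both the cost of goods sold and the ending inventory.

COGS = $9,829.40; ending inventory = $5,134.25

Nov 5, 455 sold [FIFO — oldest first]: 258 @ $6.05 + 197 @ $6.75 = $2,890.65
Nov 9, 434 sold [FIFO — oldest first]: 113 @ $6.75 + 321 @ $9.85 = $3,924.60
Nov 13, 281 sold [FIFO — oldest first]: 78 @ $9.85 + 74 @ $7.60 + 129 @ $13.05 = $3,014.15
Total COGS = $2,890.65 + $3,924.60 + $3,014.15 = $9,829.40
Ending inventory: 185 @ $13.05 + 320 @ $8.50 = $5,134.25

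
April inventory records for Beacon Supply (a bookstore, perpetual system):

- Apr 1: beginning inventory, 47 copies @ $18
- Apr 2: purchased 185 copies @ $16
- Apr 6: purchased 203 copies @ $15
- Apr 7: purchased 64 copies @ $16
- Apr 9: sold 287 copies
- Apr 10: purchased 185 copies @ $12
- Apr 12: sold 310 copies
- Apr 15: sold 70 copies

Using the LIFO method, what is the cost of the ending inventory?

Ending inventory = $306

Apr 9, 287 sold [LIFO — newest first]: 64 @ $16 + 203 @ $15 + 20 @ $16 = $4,389
Apr 12, 310 sold [LIFO — newest first]: 185 @ $12 + 125 @ $16 = $4,220
Apr 15, 70 sold [LIFO — newest first]: 40 @ $16 + 30 @ $18 = $1,180
Total COGS = $4,389 + $4,220 + $1,180 = $9,789
Ending inventory: 17 @ $18 = $306
Check: goods available $10,095 = COGS $9,789 + ending $306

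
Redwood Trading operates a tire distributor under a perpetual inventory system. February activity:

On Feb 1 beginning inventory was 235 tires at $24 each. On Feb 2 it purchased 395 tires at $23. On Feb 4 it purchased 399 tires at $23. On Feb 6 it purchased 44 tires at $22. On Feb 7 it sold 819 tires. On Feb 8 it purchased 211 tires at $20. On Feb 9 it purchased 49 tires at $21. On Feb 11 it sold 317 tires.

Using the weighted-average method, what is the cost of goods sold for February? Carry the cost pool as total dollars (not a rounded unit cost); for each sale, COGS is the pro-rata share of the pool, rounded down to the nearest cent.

COGS = $25,850.83

After Feb 1: 235 on hand, pool $5,640.00 (≈ $24.0000 each)
After Feb 2: 630 on hand, pool $14,725.00 (≈ $23.3730 each)
After Feb 4: 1029 on hand, pool $23,902.00 (≈ $23.2284 each)
After Feb 6: 1073 on hand, pool $24,870.00 (≈ $23.1780 each)
Feb 7, sell 819: 819/1073 × $24,870.00 → $18,982.78
After Feb 8: 465 on hand, pool $10,107.22 (≈ $21.7360 each)
After Feb 9: 514 on hand, pool $11,136.22 (≈ $21.6658 each)
Feb 11, sell 317: 317/514 × $11,136.22 → $6,868.05
Total COGS = $18,982.78 + $6,868.05 = $25,850.83
Ending inventory (cost pool remaining) = $4,268.17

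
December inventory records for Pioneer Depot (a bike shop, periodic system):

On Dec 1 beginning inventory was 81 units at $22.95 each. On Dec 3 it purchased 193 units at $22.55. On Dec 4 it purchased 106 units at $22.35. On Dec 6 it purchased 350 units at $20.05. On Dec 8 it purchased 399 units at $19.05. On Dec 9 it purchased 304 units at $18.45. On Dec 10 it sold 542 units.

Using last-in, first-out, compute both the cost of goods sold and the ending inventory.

Dec 10, 542 sold [LIFO — newest first]: 304 @ $18.45 + 238 @ $19.05 = $10,142.70
Ending inventory: 81 @ $22.95 + 193 @ $22.55 + 106 @ $22.35 + 350 @ $20.05 + 161 @ $19.05 = $18,664.75

COGS = $10,142.70; ending inventory = $18,664.75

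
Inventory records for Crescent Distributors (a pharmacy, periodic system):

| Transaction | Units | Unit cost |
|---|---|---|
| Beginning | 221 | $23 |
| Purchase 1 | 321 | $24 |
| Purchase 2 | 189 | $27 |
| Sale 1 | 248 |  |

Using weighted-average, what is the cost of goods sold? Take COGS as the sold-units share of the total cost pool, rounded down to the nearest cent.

Sale 1, sell 248: 248/731 × $17,890.00 → $6,069.38
Ending inventory (cost pool remaining) = $11,820.62

COGS = $6,069.38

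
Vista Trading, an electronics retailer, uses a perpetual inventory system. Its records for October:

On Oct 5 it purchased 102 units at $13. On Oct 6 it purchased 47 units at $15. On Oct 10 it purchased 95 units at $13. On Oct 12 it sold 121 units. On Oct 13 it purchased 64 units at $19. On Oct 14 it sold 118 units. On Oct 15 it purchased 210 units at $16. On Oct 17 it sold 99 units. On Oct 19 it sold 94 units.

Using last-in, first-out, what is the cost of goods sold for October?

COGS = $6,673

Oct 12, 121 sold [LIFO — newest first]: 95 @ $13 + 26 @ $15 = $1,625
Oct 14, 118 sold [LIFO — newest first]: 64 @ $19 + 21 @ $15 + 33 @ $13 = $1,960
Oct 17, 99 sold [LIFO — newest first]: 99 @ $16 = $1,584
Oct 19, 94 sold [LIFO — newest first]: 94 @ $16 = $1,504
Total COGS = $1,625 + $1,960 + $1,584 + $1,504 = $6,673
Ending inventory: 69 @ $13 + 17 @ $16 = $1,169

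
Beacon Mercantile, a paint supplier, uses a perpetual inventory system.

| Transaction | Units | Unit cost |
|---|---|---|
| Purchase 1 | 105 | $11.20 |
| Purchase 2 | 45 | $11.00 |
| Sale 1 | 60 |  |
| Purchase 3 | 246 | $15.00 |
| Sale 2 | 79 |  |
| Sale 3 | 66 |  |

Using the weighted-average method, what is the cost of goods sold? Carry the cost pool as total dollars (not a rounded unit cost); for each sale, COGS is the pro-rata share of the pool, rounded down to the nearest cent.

After Purchase 1: 105 on hand, pool $1,176.00 (≈ $11.2000 each)
After Purchase 2: 150 on hand, pool $1,671.00 (≈ $11.1400 each)
Sale 1, sell 60: 60/150 × $1,671.00 → $668.40
After Purchase 3: 336 on hand, pool $4,692.60 (≈ $13.9661 each)
Sale 2, sell 79: 79/336 × $4,692.60 → $1,103.31
Sale 3, sell 66: 66/257 × $3,589.29 → $921.76
Total COGS = $668.40 + $1,103.31 + $921.76 = $2,693.47
Ending inventory (cost pool remaining) = $2,667.53
Check: goods available $5,361.00 = COGS $2,693.47 + ending $2,667.53

COGS = $2,693.47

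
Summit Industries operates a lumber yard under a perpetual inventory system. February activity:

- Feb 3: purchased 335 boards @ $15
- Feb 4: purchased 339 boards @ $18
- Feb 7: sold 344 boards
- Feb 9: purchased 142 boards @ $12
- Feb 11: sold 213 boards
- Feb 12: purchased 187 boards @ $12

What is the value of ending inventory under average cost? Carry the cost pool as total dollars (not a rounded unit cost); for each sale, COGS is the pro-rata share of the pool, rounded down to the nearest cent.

After Feb 3: 335 on hand, pool $5,025.00 (≈ $15.0000 each)
After Feb 4: 674 on hand, pool $11,127.00 (≈ $16.5089 each)
Feb 7, sell 344: 344/674 × $11,127.00 → $5,679.06
After Feb 9: 472 on hand, pool $7,151.94 (≈ $15.1524 each)
Feb 11, sell 213: 213/472 × $7,151.94 → $3,227.46
After Feb 12: 446 on hand, pool $6,168.48 (≈ $13.8307 each)
Total COGS = $5,679.06 + $3,227.46 = $8,906.52
Ending inventory (cost pool remaining) = $6,168.48

Ending inventory = $6,168.48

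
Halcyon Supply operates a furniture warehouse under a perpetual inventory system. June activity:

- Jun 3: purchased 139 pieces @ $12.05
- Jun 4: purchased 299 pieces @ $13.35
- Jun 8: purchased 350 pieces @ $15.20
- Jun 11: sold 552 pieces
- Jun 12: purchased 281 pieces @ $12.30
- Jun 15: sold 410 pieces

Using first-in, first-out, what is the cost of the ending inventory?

Ending inventory = $1,316.10

Jun 11, 552 sold [FIFO — oldest first]: 139 @ $12.05 + 299 @ $13.35 + 114 @ $15.20 = $7,399.40
Jun 15, 410 sold [FIFO — oldest first]: 236 @ $15.20 + 174 @ $12.30 = $5,727.40
Total COGS = $7,399.40 + $5,727.40 = $13,126.80
Ending inventory: 107 @ $12.30 = $1,316.10
Check: goods available $14,442.90 = COGS $13,126.80 + ending $1,316.10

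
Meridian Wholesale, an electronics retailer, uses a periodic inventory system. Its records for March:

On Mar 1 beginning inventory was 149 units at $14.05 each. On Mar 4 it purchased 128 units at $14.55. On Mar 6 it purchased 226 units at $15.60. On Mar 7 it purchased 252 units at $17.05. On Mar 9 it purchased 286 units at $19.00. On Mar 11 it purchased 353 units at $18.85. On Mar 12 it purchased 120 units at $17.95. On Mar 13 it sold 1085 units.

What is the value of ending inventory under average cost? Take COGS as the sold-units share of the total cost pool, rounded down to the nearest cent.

Ending inventory = $7,372.94

Mar 13, sell 1085: 1085/1514 × $26,020.10 → $18,647.16
Ending inventory (cost pool remaining) = $7,372.94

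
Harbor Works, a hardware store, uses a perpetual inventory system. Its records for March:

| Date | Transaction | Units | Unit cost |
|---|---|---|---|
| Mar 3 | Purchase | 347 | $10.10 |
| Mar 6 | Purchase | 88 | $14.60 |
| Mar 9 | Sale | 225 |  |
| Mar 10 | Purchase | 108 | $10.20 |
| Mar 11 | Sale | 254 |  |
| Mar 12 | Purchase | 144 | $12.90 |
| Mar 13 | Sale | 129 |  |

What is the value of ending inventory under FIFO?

Ending inventory = $1,019.10

Mar 9, 225 sold [FIFO — oldest first]: 225 @ $10.10 = $2,272.50
Mar 11, 254 sold [FIFO — oldest first]: 122 @ $10.10 + 88 @ $14.60 + 44 @ $10.20 = $2,965.80
Mar 13, 129 sold [FIFO — oldest first]: 64 @ $10.20 + 65 @ $12.90 = $1,491.30
Total COGS = $2,272.50 + $2,965.80 + $1,491.30 = $6,729.60
Ending inventory: 79 @ $12.90 = $1,019.10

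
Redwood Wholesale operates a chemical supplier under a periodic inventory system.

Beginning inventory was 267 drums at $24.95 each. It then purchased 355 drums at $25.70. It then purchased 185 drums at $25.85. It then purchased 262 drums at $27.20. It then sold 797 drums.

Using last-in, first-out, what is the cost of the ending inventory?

Ending inventory = $6,790.15

Sale 1 (797) [LIFO — newest first]: 262 @ $27.20 + 185 @ $25.85 + 350 @ $25.70 = $20,903.65
Ending inventory: 267 @ $24.95 + 5 @ $25.70 = $6,790.15
Check: goods available $27,693.80 = COGS $20,903.65 + ending $6,790.15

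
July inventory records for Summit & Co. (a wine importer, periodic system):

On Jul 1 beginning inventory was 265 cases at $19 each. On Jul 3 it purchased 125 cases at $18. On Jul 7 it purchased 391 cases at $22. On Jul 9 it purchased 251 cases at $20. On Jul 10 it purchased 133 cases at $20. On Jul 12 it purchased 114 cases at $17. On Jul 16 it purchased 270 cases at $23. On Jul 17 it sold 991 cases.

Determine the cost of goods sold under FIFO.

COGS = $20,087

Jul 17, 991 sold [FIFO — oldest first]: 265 @ $19 + 125 @ $18 + 391 @ $22 + 210 @ $20 = $20,087
Ending inventory: 41 @ $20 + 133 @ $20 + 114 @ $17 + 270 @ $23 = $11,628
Check: goods available $31,715 = COGS $20,087 + ending $11,628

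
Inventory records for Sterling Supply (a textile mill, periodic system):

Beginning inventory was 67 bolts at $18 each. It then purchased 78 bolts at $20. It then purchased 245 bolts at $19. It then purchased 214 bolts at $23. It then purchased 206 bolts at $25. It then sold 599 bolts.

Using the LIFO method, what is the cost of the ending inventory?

Ending inventory = $4,020

Sale 1 (599) [LIFO — newest first]: 206 @ $25 + 214 @ $23 + 179 @ $19 = $13,473
Ending inventory: 67 @ $18 + 78 @ $20 + 66 @ $19 = $4,020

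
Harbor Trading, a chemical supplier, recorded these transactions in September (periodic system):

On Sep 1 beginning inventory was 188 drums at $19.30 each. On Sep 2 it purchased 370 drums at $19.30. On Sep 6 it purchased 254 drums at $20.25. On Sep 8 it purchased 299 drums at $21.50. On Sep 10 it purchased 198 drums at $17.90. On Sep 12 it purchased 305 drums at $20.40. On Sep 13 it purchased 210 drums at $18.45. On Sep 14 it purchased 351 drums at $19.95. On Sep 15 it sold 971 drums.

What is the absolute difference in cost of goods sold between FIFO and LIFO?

FIFO COGS: 188 @ $19.30 + 370 @ $19.30 + 254 @ $20.25 + 159 @ $21.50 = $19,331.40
LIFO COGS: 351 @ $19.95 + 210 @ $18.45 + 305 @ $20.40 + 105 @ $17.90 = $18,978.45
Difference = |$19,331.40 − $18,978.45| = $352.95

$352.95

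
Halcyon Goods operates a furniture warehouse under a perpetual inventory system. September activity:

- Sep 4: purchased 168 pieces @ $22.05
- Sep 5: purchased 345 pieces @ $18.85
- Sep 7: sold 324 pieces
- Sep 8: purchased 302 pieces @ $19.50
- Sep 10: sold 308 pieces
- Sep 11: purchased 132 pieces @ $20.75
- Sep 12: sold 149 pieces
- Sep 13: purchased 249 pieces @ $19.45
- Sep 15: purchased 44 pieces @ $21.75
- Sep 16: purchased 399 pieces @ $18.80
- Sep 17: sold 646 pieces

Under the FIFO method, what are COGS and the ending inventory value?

COGS = $28,151.30; ending inventory = $3,985.60

Sep 7, 324 sold [FIFO — oldest first]: 168 @ $22.05 + 156 @ $18.85 = $6,645.00
Sep 10, 308 sold [FIFO — oldest first]: 189 @ $18.85 + 119 @ $19.50 = $5,883.15
Sep 12, 149 sold [FIFO — oldest first]: 149 @ $19.50 = $2,905.50
Sep 17, 646 sold [FIFO — oldest first]: 34 @ $19.50 + 132 @ $20.75 + 249 @ $19.45 + 44 @ $21.75 + 187 @ $18.80 = $12,717.65
Total COGS = $6,645.00 + $5,883.15 + $2,905.50 + $12,717.65 = $28,151.30
Ending inventory: 212 @ $18.80 = $3,985.60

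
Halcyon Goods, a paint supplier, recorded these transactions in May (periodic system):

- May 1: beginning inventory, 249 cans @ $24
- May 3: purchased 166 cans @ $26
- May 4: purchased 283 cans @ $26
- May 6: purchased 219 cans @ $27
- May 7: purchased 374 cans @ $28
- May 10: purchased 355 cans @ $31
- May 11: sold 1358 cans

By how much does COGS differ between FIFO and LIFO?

$1,938

FIFO COGS: 249 @ $24 + 166 @ $26 + 283 @ $26 + 219 @ $27 + 374 @ $28 + 67 @ $31 = $36,112
LIFO COGS: 355 @ $31 + 374 @ $28 + 219 @ $27 + 283 @ $26 + 127 @ $26 = $38,050
Difference = |$36,112 − $38,050| = $1,938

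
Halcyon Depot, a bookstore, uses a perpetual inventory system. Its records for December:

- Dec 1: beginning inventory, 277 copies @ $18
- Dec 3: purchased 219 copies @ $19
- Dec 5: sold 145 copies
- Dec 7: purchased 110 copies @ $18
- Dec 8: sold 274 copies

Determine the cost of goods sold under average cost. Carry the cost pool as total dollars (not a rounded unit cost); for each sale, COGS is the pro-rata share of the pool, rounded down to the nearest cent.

After Dec 1: 277 on hand, pool $4,986.00 (≈ $18.0000 each)
After Dec 3: 496 on hand, pool $9,147.00 (≈ $18.4415 each)
Dec 5, sell 145: 145/496 × $9,147.00 → $2,674.02
After Dec 7: 461 on hand, pool $8,452.98 (≈ $18.3362 each)
Dec 8, sell 274: 274/461 × $8,452.98 → $5,024.11
Total COGS = $2,674.02 + $5,024.11 = $7,698.13
Ending inventory (cost pool remaining) = $3,428.87

COGS = $7,698.13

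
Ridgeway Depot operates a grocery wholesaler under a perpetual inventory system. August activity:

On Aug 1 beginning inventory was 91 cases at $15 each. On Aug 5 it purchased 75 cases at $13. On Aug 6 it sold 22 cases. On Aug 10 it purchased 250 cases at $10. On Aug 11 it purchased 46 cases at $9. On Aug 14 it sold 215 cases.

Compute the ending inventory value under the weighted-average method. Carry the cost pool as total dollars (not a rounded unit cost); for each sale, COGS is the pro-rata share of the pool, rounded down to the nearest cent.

After Aug 1: 91 on hand, pool $1,365.00 (≈ $15.0000 each)
After Aug 5: 166 on hand, pool $2,340.00 (≈ $14.0964 each)
Aug 6, sell 22: 22/166 × $2,340.00 → $310.12
After Aug 10: 394 on hand, pool $4,529.88 (≈ $11.4972 each)
After Aug 11: 440 on hand, pool $4,943.88 (≈ $11.2361 each)
Aug 14, sell 215: 215/440 × $4,943.88 → $2,415.75
Total COGS = $310.12 + $2,415.75 = $2,725.87
Ending inventory (cost pool remaining) = $2,528.13
Check: goods available $5,254.00 = COGS $2,725.87 + ending $2,528.13

Ending inventory = $2,528.13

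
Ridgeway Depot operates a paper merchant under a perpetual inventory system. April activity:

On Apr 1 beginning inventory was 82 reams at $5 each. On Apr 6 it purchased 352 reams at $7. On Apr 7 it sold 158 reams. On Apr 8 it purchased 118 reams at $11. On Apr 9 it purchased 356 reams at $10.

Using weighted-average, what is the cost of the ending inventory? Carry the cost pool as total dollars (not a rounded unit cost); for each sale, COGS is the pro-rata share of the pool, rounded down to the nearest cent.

Ending inventory = $6,685.71

After Apr 1: 82 on hand, pool $410.00 (≈ $5.0000 each)
After Apr 6: 434 on hand, pool $2,874.00 (≈ $6.6221 each)
Apr 7, sell 158: 158/434 × $2,874.00 → $1,046.29
After Apr 8: 394 on hand, pool $3,125.71 (≈ $7.9333 each)
After Apr 9: 750 on hand, pool $6,685.71 (≈ $8.9143 each)
Ending inventory (cost pool remaining) = $6,685.71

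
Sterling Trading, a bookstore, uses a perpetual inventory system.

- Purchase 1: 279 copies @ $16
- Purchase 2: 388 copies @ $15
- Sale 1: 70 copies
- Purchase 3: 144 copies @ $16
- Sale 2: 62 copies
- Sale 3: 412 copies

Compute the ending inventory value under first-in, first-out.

Sale 1 (70) [FIFO — oldest first]: 70 @ $16 = $1,120
Sale 2 (62) [FIFO — oldest first]: 62 @ $16 = $992
Sale 3 (412) [FIFO — oldest first]: 147 @ $16 + 265 @ $15 = $6,327
Total COGS = $1,120 + $992 + $6,327 = $8,439
Ending inventory: 123 @ $15 + 144 @ $16 = $4,149
Check: goods available $12,588 = COGS $8,439 + ending $4,149

Ending inventory = $4,149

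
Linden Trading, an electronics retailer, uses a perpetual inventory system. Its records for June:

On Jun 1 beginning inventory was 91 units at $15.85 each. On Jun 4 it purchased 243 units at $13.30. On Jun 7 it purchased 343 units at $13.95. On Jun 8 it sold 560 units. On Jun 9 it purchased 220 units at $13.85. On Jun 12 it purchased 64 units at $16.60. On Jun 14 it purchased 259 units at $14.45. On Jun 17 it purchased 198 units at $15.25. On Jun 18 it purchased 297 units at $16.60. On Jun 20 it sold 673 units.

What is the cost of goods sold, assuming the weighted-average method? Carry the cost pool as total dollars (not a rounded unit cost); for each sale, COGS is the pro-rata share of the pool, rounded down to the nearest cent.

After Jun 1: 91 on hand, pool $1,442.35 (≈ $15.8500 each)
After Jun 4: 334 on hand, pool $4,674.25 (≈ $13.9948 each)
After Jun 7: 677 on hand, pool $9,459.10 (≈ $13.9721 each)
Jun 8, sell 560: 560/677 × $9,459.10 → $7,824.36
After Jun 9: 337 on hand, pool $4,681.74 (≈ $13.8924 each)
After Jun 12: 401 on hand, pool $5,744.14 (≈ $14.3245 each)
After Jun 14: 660 on hand, pool $9,486.69 (≈ $14.3738 each)
After Jun 17: 858 on hand, pool $12,506.19 (≈ $14.5760 each)
After Jun 18: 1155 on hand, pool $17,436.39 (≈ $15.0964 each)
Jun 20, sell 673: 673/1155 × $17,436.39 → $10,159.90
Total COGS = $7,824.36 + $10,159.90 = $17,984.26
Ending inventory (cost pool remaining) = $7,276.49

COGS = $17,984.26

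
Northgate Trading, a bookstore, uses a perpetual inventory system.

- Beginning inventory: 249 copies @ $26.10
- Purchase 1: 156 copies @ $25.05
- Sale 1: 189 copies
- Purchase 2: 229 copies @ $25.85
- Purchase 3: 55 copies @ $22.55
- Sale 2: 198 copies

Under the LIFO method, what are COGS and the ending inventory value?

Sale 1 (189) [LIFO — newest first]: 156 @ $25.05 + 33 @ $26.10 = $4,769.10
Sale 2 (198) [LIFO — newest first]: 55 @ $22.55 + 143 @ $25.85 = $4,936.80
Total COGS = $4,769.10 + $4,936.80 = $9,705.90
Ending inventory: 216 @ $26.10 + 86 @ $25.85 = $7,860.70

COGS = $9,705.90; ending inventory = $7,860.70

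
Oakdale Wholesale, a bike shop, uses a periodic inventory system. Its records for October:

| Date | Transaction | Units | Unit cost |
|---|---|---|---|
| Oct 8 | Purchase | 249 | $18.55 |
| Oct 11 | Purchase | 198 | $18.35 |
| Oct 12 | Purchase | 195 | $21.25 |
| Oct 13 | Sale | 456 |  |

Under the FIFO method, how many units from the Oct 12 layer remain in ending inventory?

Oct 13, 456 sold [FIFO — oldest first]: 249 @ $18.55 + 198 @ $18.35 + 9 @ $21.25 = $8,443.50
Ending inventory: 186 @ $21.25 = $3,952.50

186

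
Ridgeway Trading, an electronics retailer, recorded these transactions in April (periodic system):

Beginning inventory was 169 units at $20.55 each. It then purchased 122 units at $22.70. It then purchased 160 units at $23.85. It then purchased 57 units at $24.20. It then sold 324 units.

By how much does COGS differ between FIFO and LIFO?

$594.90

FIFO COGS: 169 @ $20.55 + 122 @ $22.70 + 33 @ $23.85 = $7,029.40
LIFO COGS: 57 @ $24.20 + 160 @ $23.85 + 107 @ $22.70 = $7,624.30
Difference = |$7,029.40 − $7,624.30| = $594.90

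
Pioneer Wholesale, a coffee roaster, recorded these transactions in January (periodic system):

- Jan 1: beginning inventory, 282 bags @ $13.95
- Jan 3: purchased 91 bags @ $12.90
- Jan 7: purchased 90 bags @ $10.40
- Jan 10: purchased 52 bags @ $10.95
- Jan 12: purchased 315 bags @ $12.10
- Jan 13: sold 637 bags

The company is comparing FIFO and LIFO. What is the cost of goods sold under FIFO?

COGS = $8,089.40

FIFO COGS: 282 @ $13.95 + 91 @ $12.90 + 90 @ $10.40 + 52 @ $10.95 + 122 @ $12.10 = $8,089.40
LIFO COGS: 315 @ $12.10 + 52 @ $10.95 + 90 @ $10.40 + 91 @ $12.90 + 89 @ $13.95 = $7,732.35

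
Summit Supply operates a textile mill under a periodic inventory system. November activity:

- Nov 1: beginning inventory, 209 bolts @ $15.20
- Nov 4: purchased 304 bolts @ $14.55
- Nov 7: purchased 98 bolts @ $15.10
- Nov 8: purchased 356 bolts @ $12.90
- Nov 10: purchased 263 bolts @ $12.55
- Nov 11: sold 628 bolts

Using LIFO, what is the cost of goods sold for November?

COGS = $8,028.95

Nov 11, 628 sold [LIFO — newest first]: 263 @ $12.55 + 356 @ $12.90 + 9 @ $15.10 = $8,028.95
Ending inventory: 209 @ $15.20 + 304 @ $14.55 + 89 @ $15.10 = $8,943.90
Check: goods available $16,972.85 = COGS $8,028.95 + ending $8,943.90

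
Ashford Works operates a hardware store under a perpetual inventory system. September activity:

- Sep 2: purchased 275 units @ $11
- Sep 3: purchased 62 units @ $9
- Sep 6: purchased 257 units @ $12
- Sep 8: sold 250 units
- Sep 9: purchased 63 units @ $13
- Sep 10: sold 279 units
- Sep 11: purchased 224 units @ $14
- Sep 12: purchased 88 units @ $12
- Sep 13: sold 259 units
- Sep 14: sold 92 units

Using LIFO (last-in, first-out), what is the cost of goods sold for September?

Sep 8, 250 sold [LIFO — newest first]: 250 @ $12 = $3,000
Sep 10, 279 sold [LIFO — newest first]: 63 @ $13 + 7 @ $12 + 62 @ $9 + 147 @ $11 = $3,078
Sep 13, 259 sold [LIFO — newest first]: 88 @ $12 + 171 @ $14 = $3,450
Sep 14, 92 sold [LIFO — newest first]: 53 @ $14 + 39 @ $11 = $1,171
Total COGS = $3,000 + $3,078 + $3,450 + $1,171 = $10,699
Ending inventory: 89 @ $11 = $979

COGS = $10,699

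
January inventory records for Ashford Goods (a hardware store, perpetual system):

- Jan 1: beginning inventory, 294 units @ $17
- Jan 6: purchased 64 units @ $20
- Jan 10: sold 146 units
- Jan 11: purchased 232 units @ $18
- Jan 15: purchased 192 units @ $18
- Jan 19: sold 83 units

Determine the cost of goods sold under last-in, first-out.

Jan 10, 146 sold [LIFO — newest first]: 64 @ $20 + 82 @ $17 = $2,674
Jan 19, 83 sold [LIFO — newest first]: 83 @ $18 = $1,494
Total COGS = $2,674 + $1,494 = $4,168
Ending inventory: 212 @ $17 + 232 @ $18 + 109 @ $18 = $9,742
Check: goods available $13,910 = COGS $4,168 + ending $9,742

COGS = $4,168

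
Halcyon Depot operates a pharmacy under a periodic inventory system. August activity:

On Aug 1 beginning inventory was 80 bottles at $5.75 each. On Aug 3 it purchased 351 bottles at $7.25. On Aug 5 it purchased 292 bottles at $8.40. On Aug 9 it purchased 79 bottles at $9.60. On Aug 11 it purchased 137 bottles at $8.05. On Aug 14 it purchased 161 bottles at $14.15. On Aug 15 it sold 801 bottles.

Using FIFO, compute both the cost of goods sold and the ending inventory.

COGS = $6,206.35; ending inventory = $3,390.60

Aug 15, 801 sold [FIFO — oldest first]: 80 @ $5.75 + 351 @ $7.25 + 292 @ $8.40 + 78 @ $9.60 = $6,206.35
Ending inventory: 1 @ $9.60 + 137 @ $8.05 + 161 @ $14.15 = $3,390.60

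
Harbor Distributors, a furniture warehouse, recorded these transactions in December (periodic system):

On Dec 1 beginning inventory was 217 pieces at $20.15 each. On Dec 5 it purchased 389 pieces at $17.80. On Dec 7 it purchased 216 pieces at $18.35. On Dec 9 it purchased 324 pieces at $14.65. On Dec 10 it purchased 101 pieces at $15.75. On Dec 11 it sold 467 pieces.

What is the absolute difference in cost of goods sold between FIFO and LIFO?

$1,714.50

FIFO COGS: 217 @ $20.15 + 250 @ $17.80 = $8,822.55
LIFO COGS: 101 @ $15.75 + 324 @ $14.65 + 42 @ $18.35 = $7,108.05
Difference = |$8,822.55 − $7,108.05| = $1,714.50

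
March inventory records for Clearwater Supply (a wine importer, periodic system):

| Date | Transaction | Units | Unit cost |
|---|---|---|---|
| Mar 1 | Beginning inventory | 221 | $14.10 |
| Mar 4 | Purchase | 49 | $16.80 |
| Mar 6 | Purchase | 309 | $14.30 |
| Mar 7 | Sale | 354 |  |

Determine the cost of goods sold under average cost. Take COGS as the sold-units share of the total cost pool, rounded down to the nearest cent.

Mar 7, sell 354: 354/579 × $8,358.00 → $5,110.07
Ending inventory (cost pool remaining) = $3,247.93

COGS = $5,110.07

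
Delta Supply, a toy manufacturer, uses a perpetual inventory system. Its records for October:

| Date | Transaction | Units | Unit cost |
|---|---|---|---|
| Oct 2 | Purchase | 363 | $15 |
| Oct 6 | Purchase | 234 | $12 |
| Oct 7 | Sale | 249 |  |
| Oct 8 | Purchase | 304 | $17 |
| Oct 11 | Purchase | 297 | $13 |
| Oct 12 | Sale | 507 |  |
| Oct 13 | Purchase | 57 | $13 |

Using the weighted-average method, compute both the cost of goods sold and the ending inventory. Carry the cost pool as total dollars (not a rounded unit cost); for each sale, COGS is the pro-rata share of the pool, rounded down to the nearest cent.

After Oct 2: 363 on hand, pool $5,445.00 (≈ $15.0000 each)
After Oct 6: 597 on hand, pool $8,253.00 (≈ $13.8241 each)
Oct 7, sell 249: 249/597 × $8,253.00 → $3,442.20
After Oct 8: 652 on hand, pool $9,978.80 (≈ $15.3049 each)
After Oct 11: 949 on hand, pool $13,839.80 (≈ $14.5836 each)
Oct 12, sell 507: 507/949 × $13,839.80 → $7,393.86
After Oct 13: 499 on hand, pool $7,186.94 (≈ $14.4027 each)
Total COGS = $3,442.20 + $7,393.86 = $10,836.06
Ending inventory (cost pool remaining) = $7,186.94
Check: goods available $18,023.00 = COGS $10,836.06 + ending $7,186.94

COGS = $10,836.06; ending inventory = $7,186.94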